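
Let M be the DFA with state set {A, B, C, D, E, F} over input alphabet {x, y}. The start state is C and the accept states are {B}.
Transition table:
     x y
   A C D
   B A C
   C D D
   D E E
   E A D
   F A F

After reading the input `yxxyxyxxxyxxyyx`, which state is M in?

C --y--> D
D --x--> E
E --x--> A
A --y--> D
D --x--> E
E --y--> D
D --x--> E
E --x--> A
A --x--> C
C --y--> D
D --x--> E
E --x--> A
A --y--> D
D --y--> E
E --x--> A

A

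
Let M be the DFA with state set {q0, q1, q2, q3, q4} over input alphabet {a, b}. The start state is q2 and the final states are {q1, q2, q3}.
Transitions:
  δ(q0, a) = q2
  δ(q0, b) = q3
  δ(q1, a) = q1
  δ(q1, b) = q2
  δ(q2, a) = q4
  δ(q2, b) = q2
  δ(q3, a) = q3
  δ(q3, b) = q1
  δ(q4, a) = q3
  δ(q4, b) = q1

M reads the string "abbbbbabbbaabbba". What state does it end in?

q2 --a--> q4
q4 --b--> q1
q1 --b--> q2
q2 --b--> q2
q2 --b--> q2
q2 --b--> q2
q2 --a--> q4
q4 --b--> q1
q1 --b--> q2
q2 --b--> q2
q2 --a--> q4
q4 --a--> q3
q3 --b--> q1
q1 --b--> q2
q2 --b--> q2
q2 --a--> q4

q4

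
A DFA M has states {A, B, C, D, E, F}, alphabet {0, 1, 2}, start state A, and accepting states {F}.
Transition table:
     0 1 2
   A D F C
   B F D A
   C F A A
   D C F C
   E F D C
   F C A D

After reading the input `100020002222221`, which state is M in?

A

A --1--> F
F --0--> C
C --0--> F
F --0--> C
C --2--> A
A --0--> D
D --0--> C
C --0--> F
F --2--> D
D --2--> C
C --2--> A
A --2--> C
C --2--> A
A --2--> C
C --1--> A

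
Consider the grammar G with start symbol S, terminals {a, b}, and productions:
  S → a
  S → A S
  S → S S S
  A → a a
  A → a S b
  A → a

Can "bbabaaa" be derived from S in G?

no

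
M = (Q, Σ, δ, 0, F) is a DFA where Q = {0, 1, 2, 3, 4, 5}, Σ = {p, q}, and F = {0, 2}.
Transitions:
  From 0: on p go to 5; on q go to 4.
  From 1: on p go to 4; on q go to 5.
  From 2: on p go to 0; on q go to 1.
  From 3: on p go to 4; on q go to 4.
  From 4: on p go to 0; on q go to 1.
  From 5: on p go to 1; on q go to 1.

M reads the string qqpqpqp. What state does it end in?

0 --q--> 4
4 --q--> 1
1 --p--> 4
4 --q--> 1
1 --p--> 4
4 --q--> 1
1 --p--> 4

4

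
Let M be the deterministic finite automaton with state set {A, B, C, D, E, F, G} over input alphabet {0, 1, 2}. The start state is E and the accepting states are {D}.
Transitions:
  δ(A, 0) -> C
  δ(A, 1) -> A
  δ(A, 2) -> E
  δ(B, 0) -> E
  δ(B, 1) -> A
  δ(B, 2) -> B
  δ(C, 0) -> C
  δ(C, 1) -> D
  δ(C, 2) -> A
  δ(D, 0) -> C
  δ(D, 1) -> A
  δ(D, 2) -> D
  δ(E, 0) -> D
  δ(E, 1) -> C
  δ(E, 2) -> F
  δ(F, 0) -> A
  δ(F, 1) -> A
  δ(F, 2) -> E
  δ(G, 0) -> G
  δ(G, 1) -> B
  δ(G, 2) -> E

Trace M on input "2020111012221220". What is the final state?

A

E --2--> F
F --0--> A
A --2--> E
E --0--> D
D --1--> A
A --1--> A
A --1--> A
A --0--> C
C --1--> D
D --2--> D
D --2--> D
D --2--> D
D --1--> A
A --2--> E
E --2--> F
F --0--> A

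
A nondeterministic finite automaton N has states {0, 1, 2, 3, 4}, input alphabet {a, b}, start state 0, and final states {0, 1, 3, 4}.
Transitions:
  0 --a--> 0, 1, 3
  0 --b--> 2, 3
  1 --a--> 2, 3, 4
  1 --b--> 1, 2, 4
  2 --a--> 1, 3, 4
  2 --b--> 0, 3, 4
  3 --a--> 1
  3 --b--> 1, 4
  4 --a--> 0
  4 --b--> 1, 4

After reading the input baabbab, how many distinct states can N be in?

Start: {0}
read b: {2, 3}
read a: {1, 3, 4}
read a: {0, 1, 2, 3, 4}
read b: {0, 1, 2, 3, 4}
read b: {0, 1, 2, 3, 4}
read a: {0, 1, 2, 3, 4}
read b: {0, 1, 2, 3, 4}
Final reachable set {0, 1, 2, 3, 4} has 5 states.

5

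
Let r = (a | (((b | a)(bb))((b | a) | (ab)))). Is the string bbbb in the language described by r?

yes

The right alternative (((b|a)(bb))((b|a)|(ab))) matches bbbb.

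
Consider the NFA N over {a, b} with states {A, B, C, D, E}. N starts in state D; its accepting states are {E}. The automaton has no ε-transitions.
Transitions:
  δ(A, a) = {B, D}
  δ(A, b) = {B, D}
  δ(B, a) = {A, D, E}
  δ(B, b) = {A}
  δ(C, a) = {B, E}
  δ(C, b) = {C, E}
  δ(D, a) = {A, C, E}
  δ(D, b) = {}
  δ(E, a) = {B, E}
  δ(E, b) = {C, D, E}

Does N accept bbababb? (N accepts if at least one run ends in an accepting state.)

rejected

Start: {D}
read b: {}
The reachable set is empty and stays empty for the remaining 6 symbols.
Reachable ∩ accepting = {} — empty.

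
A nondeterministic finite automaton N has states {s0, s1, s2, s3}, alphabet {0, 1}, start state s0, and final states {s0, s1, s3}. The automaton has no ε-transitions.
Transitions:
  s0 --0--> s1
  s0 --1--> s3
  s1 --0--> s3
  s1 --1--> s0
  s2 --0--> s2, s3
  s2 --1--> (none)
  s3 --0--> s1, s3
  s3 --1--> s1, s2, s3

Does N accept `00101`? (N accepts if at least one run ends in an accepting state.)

accepted

Start: {s0}
read 0: {s1}
read 0: {s3}
read 1: {s1, s2, s3}
read 0: {s1, s2, s3}
read 1: {s0, s1, s2, s3}
Reachable ∩ accepting = {s0, s1, s3} — nonempty.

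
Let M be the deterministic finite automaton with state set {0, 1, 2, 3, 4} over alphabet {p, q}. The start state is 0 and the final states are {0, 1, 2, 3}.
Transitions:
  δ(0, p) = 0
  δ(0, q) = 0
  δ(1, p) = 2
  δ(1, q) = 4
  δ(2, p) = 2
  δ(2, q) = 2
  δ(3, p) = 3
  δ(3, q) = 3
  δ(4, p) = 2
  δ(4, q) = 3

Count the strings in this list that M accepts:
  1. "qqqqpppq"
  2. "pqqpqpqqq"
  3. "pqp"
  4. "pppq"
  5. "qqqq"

5

"qqqqpppq": accepted
"pqqpqpqqq": accepted
"pqp": accepted
"pppq": accepted
"qqqq": accepted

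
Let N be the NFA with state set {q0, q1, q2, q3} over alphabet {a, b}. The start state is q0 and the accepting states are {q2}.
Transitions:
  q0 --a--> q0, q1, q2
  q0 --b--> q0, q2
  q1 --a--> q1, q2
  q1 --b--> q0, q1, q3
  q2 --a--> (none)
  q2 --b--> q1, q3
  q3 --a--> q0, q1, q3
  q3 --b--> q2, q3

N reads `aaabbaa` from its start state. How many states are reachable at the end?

Start: {q0}
read a: {q0, q1, q2}
read a: {q0, q1, q2}
read a: {q0, q1, q2}
read b: {q0, q1, q2, q3}
read b: {q0, q1, q2, q3}
read a: {q0, q1, q2, q3}
read a: {q0, q1, q2, q3}
Final reachable set {q0, q1, q2, q3} has 4 states.

4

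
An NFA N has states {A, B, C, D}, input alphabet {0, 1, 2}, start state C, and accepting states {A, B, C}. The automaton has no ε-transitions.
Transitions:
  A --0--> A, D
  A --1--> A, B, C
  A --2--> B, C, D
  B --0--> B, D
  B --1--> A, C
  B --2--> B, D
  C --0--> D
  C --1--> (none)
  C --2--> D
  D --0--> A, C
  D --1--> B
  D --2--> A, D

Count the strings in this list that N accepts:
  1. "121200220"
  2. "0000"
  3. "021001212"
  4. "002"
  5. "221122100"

"121200220": rejected
"0000": accepted
"021001212": accepted
"002": accepted
"221122100": accepted

4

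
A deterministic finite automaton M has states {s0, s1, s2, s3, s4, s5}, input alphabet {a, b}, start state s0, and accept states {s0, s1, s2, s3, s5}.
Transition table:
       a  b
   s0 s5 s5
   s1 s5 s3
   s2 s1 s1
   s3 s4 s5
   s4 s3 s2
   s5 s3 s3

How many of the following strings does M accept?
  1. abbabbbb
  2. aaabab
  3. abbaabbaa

abbabbbb: accepted
aaabab: accepted
abbaabbaa: accepted

3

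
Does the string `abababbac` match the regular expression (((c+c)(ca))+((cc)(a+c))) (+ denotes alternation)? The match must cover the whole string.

no

Neither ((c+c)(ca)) nor ((cc)(a+c)) matches abababbac.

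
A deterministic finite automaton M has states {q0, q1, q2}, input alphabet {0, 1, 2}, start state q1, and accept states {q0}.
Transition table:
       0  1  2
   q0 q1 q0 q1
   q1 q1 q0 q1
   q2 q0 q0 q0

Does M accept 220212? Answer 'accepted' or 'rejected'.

q1 --2--> q1
q1 --2--> q1
q1 --0--> q1
q1 --2--> q1
q1 --1--> q0
q0 --2--> q1
End in state q1, which is not an accepting state.

rejected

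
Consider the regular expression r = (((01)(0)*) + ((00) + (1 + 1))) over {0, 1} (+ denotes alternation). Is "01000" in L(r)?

The left alternative ((01)(0)*) matches 01000.

yes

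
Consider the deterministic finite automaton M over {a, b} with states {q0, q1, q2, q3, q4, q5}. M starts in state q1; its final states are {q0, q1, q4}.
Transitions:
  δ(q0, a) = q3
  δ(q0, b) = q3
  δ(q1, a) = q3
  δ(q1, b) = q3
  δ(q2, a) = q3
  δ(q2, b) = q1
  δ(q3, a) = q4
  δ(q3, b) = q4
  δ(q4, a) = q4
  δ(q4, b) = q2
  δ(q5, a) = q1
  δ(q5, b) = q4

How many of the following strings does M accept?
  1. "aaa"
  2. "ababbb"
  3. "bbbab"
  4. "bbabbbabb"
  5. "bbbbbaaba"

3

"aaa": accepted
"ababbb": rejected
"bbbab": accepted
"bbabbbabb": accepted
"bbbbbaaba": rejected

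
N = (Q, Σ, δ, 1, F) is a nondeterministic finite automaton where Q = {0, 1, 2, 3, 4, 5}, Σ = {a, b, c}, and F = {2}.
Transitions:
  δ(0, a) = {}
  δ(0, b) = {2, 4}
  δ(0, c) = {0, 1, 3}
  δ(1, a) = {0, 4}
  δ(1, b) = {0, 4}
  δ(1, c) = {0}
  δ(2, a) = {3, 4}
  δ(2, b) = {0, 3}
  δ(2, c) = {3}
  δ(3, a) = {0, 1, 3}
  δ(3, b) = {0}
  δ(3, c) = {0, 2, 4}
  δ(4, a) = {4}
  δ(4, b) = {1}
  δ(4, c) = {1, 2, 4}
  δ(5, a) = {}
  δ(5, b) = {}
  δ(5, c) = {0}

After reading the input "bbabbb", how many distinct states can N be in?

Start: {1}
read b: {0, 4}
read b: {1, 2, 4}
read a: {0, 3, 4}
read b: {0, 1, 2, 4}
read b: {0, 1, 2, 3, 4}
read b: {0, 1, 2, 3, 4}
Final reachable set {0, 1, 2, 3, 4} has 5 states.

5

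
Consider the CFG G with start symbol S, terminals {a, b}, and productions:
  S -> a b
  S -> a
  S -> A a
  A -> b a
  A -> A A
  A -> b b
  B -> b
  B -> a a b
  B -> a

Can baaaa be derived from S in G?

no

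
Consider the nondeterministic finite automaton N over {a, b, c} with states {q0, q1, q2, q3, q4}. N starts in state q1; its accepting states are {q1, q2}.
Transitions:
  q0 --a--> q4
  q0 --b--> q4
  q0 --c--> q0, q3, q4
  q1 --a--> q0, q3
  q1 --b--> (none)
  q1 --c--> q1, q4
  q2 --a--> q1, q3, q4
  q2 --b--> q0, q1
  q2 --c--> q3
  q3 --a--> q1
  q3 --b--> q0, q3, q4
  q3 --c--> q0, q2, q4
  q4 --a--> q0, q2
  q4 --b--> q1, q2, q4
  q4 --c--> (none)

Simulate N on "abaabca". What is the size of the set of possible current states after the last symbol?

Start: {q1}
read a: {q0, q3}
read b: {q0, q3, q4}
read a: {q0, q1, q2, q4}
read a: {q0, q1, q2, q3, q4}
read b: {q0, q1, q2, q3, q4}
read c: {q0, q1, q2, q3, q4}
read a: {q0, q1, q2, q3, q4}
Final reachable set {q0, q1, q2, q3, q4} has 5 states.

5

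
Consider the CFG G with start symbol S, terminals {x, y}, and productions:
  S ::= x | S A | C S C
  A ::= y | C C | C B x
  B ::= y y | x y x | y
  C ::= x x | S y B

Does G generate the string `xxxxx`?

S ⇒ CSC ⇒ xxSC ⇒ xxxC ⇒ xxxxx

yes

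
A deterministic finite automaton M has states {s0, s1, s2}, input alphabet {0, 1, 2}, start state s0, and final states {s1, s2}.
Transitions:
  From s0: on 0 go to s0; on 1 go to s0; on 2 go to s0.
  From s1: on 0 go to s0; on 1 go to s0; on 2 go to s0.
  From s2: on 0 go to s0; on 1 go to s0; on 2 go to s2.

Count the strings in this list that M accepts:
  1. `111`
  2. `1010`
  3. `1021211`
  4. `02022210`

`111`: rejected
`1010`: rejected
`1021211`: rejected
`02022210`: rejected

0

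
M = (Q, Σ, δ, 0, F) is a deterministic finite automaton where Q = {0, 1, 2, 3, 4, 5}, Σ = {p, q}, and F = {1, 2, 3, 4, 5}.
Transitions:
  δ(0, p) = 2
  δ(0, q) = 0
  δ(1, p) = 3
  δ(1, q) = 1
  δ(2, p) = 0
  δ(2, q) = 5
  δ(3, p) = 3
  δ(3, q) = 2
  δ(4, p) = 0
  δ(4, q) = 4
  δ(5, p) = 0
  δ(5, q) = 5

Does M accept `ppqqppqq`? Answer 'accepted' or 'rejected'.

0 --p--> 2
2 --p--> 0
0 --q--> 0
0 --q--> 0
0 --p--> 2
2 --p--> 0
0 --q--> 0
0 --q--> 0
End in state 0, which is not an accepting state.

rejected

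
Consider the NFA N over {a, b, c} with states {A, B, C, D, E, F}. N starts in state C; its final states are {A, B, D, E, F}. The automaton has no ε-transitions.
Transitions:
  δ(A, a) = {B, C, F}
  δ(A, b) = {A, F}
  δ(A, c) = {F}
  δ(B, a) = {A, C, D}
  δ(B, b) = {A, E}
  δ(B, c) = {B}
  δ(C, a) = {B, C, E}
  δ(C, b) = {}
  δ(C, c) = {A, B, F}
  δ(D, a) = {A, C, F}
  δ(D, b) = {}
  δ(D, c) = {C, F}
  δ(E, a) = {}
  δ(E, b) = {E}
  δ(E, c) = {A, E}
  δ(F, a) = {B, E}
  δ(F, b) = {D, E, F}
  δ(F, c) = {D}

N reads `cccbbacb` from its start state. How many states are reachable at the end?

4

Start: {C}
read c: {A, B, F}
read c: {B, D, F}
read c: {B, C, D, F}
read b: {A, D, E, F}
read b: {A, D, E, F}
read a: {A, B, C, E, F}
read c: {A, B, D, E, F}
read b: {A, D, E, F}
Final reachable set {A, D, E, F} has 4 states.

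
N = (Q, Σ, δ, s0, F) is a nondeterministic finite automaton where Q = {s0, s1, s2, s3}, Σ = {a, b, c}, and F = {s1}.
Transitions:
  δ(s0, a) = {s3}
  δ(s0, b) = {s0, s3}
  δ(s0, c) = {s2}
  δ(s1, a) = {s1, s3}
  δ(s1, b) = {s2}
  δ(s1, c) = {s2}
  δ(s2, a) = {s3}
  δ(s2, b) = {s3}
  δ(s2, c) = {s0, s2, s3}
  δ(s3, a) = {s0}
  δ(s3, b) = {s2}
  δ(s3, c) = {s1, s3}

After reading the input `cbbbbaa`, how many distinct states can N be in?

Start: {s0}
read c: {s2}
read b: {s3}
read b: {s2}
read b: {s3}
read b: {s2}
read a: {s3}
read a: {s0}
Final reachable set {s0} has 1 state.

1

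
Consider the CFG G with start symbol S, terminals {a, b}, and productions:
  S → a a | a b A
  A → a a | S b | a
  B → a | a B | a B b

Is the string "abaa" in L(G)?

yes

S ⇒ abA ⇒ abaa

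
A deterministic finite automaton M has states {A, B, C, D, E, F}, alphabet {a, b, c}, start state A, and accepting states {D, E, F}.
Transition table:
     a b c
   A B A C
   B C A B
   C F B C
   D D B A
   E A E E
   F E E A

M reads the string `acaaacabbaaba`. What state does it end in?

C

A --a--> B
B --c--> B
B --a--> C
C --a--> F
F --a--> E
E --c--> E
E --a--> A
A --b--> A
A --b--> A
A --a--> B
B --a--> C
C --b--> B
B --a--> C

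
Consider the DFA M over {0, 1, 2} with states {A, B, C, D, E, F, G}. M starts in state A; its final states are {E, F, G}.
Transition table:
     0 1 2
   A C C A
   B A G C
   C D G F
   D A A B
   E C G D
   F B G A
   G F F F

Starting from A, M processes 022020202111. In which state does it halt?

A --0--> C
C --2--> F
F --2--> A
A --0--> C
C --2--> F
F --0--> B
B --2--> C
C --0--> D
D --2--> B
B --1--> G
G --1--> F
F --1--> G

G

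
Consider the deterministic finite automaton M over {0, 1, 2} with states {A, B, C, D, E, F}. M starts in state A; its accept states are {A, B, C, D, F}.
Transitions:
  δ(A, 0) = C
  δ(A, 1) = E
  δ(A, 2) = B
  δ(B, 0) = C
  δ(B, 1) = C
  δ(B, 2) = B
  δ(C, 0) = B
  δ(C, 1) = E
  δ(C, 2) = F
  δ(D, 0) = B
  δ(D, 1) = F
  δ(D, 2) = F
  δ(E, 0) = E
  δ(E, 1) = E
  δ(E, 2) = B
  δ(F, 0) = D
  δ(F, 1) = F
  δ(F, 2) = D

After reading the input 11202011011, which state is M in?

A --1--> E
E --1--> E
E --2--> B
B --0--> C
C --2--> F
F --0--> D
D --1--> F
F --1--> F
F --0--> D
D --1--> F
F --1--> F

F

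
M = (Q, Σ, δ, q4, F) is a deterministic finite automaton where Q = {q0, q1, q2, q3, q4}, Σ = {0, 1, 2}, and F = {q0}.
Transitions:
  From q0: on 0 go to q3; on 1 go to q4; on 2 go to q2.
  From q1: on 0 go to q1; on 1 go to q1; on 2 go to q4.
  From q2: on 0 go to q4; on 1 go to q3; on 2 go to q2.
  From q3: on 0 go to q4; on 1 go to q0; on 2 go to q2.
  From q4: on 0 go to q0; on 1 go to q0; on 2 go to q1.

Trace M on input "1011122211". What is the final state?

q0

q4 --1--> q0
q0 --0--> q3
q3 --1--> q0
q0 --1--> q4
q4 --1--> q0
q0 --2--> q2
q2 --2--> q2
q2 --2--> q2
q2 --1--> q3
q3 --1--> q0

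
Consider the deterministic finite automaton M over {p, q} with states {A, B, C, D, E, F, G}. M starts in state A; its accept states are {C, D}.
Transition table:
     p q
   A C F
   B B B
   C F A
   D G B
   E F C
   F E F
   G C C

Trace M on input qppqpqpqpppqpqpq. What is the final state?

A --q--> F
F --p--> E
E --p--> F
F --q--> F
F --p--> E
E --q--> C
C --p--> F
F --q--> F
F --p--> E
E --p--> F
F --p--> E
E --q--> C
C --p--> F
F --q--> F
F --p--> E
E --q--> C

C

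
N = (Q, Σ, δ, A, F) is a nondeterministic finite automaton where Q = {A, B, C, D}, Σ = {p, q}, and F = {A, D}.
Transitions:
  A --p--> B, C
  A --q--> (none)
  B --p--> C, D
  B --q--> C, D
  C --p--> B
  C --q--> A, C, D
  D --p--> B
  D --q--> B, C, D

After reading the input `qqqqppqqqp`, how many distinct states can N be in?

Start: {A}
read q: {}
The reachable set is empty and stays empty for the remaining 9 symbols.
Final reachable set {} has 0 states.

0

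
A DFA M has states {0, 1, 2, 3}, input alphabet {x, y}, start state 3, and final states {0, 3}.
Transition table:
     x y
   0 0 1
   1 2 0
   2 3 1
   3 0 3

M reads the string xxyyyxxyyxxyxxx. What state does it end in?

0

3 --x--> 0
0 --x--> 0
0 --y--> 1
1 --y--> 0
0 --y--> 1
1 --x--> 2
2 --x--> 3
3 --y--> 3
3 --y--> 3
3 --x--> 0
0 --x--> 0
0 --y--> 1
1 --x--> 2
2 --x--> 3
3 --x--> 0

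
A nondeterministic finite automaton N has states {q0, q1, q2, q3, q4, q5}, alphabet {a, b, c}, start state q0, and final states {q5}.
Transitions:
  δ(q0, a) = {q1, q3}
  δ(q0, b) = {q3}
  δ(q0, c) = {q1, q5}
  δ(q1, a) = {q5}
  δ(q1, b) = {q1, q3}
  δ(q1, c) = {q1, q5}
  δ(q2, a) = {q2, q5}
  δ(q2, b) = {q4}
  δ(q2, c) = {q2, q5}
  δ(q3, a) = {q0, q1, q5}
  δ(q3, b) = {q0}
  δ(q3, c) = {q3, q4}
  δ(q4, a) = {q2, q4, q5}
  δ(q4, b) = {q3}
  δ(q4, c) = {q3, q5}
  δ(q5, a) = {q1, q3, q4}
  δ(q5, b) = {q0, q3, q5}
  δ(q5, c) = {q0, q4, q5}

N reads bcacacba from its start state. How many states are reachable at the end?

Start: {q0}
read b: {q3}
read c: {q3, q4}
read a: {q0, q1, q2, q4, q5}
read c: {q0, q1, q2, q3, q4, q5}
read a: {q0, q1, q2, q3, q4, q5}
read c: {q0, q1, q2, q3, q4, q5}
read b: {q0, q1, q3, q4, q5}
read a: {q0, q1, q2, q3, q4, q5}
Final reachable set {q0, q1, q2, q3, q4, q5} has 6 states.

6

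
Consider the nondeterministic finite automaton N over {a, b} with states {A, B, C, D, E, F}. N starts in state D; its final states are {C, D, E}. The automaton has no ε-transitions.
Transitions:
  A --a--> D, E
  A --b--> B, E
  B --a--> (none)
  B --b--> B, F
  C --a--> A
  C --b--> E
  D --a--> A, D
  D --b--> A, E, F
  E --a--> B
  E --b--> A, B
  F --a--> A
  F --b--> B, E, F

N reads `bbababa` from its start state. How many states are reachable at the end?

4

Start: {D}
read b: {A, E, F}
read b: {A, B, E, F}
read a: {A, B, D, E}
read b: {A, B, E, F}
read a: {A, B, D, E}
read b: {A, B, E, F}
read a: {A, B, D, E}
Final reachable set {A, B, D, E} has 4 states.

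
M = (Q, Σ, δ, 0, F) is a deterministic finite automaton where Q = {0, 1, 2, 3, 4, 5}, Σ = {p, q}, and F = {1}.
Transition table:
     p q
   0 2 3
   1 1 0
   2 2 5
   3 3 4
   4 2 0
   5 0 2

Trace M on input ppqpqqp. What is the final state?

0 --p--> 2
2 --p--> 2
2 --q--> 5
5 --p--> 0
0 --q--> 3
3 --q--> 4
4 --p--> 2

2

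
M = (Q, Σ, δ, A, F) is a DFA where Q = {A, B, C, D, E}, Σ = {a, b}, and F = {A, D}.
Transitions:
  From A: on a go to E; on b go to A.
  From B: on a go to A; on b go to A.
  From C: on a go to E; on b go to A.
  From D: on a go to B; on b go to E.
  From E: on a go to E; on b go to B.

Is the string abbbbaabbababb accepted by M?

accepted

A --a--> E
E --b--> B
B --b--> A
A --b--> A
A --b--> A
A --a--> E
E --a--> E
E --b--> B
B --b--> A
A --a--> E
E --b--> B
B --a--> A
A --b--> A
A --b--> A
End in state A, which is an accepting state.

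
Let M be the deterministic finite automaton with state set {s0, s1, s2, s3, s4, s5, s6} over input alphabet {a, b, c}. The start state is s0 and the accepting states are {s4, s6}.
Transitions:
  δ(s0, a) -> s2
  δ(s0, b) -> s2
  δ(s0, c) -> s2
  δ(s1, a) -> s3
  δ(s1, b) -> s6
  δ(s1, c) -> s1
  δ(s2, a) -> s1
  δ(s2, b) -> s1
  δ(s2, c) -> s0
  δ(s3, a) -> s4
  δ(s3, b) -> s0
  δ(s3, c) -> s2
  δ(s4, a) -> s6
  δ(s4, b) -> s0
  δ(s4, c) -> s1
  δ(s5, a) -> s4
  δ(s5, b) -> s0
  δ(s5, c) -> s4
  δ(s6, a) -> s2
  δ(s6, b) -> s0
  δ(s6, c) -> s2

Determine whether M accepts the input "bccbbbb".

s0 --b--> s2
s2 --c--> s0
s0 --c--> s2
s2 --b--> s1
s1 --b--> s6
s6 --b--> s0
s0 --b--> s2
End in state s2, which is not an accepting state.

rejected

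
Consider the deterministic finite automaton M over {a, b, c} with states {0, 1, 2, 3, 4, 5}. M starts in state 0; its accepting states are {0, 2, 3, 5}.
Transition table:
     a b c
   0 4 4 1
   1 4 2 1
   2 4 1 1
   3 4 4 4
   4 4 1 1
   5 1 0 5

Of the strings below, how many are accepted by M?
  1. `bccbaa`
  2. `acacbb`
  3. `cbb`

0

`bccbaa`: rejected
`acacbb`: rejected
`cbb`: rejected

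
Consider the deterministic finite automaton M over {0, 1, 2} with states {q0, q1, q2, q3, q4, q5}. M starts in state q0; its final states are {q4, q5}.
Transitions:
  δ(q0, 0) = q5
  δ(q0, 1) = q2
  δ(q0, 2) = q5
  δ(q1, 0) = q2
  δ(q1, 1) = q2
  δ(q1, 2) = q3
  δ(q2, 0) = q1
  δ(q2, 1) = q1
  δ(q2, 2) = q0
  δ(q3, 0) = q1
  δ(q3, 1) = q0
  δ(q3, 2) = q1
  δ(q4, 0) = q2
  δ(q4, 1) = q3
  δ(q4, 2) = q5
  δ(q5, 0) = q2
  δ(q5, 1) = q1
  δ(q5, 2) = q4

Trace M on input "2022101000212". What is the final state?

q0 --2--> q5
q5 --0--> q2
q2 --2--> q0
q0 --2--> q5
q5 --1--> q1
q1 --0--> q2
q2 --1--> q1
q1 --0--> q2
q2 --0--> q1
q1 --0--> q2
q2 --2--> q0
q0 --1--> q2
q2 --2--> q0

q0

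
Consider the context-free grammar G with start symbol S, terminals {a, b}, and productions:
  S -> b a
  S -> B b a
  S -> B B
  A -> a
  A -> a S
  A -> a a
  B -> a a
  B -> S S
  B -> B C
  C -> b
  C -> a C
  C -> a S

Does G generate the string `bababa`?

S ⇒ Bba ⇒ SSba ⇒ baSba ⇒ bababa

yes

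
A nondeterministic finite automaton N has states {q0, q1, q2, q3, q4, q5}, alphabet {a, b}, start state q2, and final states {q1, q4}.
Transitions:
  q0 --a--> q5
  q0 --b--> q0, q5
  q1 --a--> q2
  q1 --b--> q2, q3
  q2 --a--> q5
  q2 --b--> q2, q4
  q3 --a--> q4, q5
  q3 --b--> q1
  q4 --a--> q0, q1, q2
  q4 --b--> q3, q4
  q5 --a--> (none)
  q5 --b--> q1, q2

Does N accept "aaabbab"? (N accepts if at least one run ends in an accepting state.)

Start: {q2}
read a: {q5}
read a: {}
The reachable set is empty and stays empty for the remaining 5 symbols.
Reachable ∩ accepting = {} — empty.

rejected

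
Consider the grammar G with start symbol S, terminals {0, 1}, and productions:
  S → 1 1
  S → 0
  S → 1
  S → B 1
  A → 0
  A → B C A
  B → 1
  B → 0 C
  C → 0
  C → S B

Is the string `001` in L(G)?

S ⇒ B1 ⇒ 0C1 ⇒ 001

yes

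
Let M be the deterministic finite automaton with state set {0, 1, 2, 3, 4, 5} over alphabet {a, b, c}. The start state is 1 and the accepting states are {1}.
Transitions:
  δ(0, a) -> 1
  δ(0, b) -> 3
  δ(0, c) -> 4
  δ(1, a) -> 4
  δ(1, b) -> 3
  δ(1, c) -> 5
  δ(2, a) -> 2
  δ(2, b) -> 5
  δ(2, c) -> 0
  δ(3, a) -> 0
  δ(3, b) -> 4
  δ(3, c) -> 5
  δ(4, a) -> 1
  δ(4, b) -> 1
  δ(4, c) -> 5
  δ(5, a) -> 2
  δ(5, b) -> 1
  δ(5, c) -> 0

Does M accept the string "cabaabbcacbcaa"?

1 --c--> 5
5 --a--> 2
2 --b--> 5
5 --a--> 2
2 --a--> 2
2 --b--> 5
5 --b--> 1
1 --c--> 5
5 --a--> 2
2 --c--> 0
0 --b--> 3
3 --c--> 5
5 --a--> 2
2 --a--> 2
End in state 2, which is not an accepting state.

rejected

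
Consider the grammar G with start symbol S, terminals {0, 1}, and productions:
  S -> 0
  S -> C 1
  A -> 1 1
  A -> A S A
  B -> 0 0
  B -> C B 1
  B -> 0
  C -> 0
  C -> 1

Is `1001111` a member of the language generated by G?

no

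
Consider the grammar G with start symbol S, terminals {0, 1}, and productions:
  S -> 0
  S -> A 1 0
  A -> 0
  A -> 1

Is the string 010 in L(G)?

yes

S ⇒ A10 ⇒ 010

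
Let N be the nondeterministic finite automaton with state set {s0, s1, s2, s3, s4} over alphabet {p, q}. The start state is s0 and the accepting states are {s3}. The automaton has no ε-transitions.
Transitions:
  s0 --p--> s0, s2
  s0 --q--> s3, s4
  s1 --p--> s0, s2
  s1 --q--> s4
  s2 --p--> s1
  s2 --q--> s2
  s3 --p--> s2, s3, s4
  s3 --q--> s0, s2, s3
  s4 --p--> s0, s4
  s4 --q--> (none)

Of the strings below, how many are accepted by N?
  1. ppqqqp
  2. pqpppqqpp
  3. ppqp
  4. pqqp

4

ppqqqp: accepted
pqpppqqpp: accepted
ppqp: accepted
pqqp: accepted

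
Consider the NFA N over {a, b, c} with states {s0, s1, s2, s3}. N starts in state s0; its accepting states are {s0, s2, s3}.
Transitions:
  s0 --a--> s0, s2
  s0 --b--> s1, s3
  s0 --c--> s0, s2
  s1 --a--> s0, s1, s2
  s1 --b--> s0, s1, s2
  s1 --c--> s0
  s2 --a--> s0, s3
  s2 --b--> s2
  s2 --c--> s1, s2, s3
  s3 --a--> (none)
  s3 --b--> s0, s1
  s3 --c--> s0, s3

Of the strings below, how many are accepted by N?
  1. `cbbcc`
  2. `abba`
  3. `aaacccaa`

`cbbcc`: accepted
`abba`: accepted
`aaacccaa`: accepted

3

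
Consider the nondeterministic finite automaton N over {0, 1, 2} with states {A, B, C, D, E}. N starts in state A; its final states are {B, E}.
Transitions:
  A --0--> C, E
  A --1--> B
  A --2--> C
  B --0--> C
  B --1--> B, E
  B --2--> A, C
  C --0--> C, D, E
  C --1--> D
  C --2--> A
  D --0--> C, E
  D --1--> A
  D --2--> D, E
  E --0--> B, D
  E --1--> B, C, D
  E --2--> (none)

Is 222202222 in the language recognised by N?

Start: {A}
read 2: {C}
read 2: {A}
read 2: {C}
read 2: {A}
read 0: {C, E}
read 2: {A}
read 2: {C}
read 2: {A}
read 2: {C}
Reachable ∩ accepting = {} — empty.

rejected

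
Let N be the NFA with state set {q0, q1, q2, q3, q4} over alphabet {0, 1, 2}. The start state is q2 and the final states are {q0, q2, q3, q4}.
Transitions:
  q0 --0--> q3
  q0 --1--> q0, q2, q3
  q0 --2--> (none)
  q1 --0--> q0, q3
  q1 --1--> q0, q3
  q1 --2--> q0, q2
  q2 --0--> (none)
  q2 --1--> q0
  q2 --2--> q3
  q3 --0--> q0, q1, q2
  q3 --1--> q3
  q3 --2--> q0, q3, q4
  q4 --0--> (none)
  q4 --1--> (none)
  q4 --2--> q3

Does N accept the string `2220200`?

Start: {q2}
read 2: {q3}
read 2: {q0, q3, q4}
read 2: {q0, q3, q4}
read 0: {q0, q1, q2, q3}
read 2: {q0, q2, q3, q4}
read 0: {q0, q1, q2, q3}
read 0: {q0, q1, q2, q3}
Reachable ∩ accepting = {q0, q2, q3} — nonempty.

accepted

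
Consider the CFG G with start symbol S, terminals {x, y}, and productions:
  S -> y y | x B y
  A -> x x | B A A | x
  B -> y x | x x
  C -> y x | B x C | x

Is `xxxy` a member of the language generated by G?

yes

S ⇒ xBy ⇒ xxxy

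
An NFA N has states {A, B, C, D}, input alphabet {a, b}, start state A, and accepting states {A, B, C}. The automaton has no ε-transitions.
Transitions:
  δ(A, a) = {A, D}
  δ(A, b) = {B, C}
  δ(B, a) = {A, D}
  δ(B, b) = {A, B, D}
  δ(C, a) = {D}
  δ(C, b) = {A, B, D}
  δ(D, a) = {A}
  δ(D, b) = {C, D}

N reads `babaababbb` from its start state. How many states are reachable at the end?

Start: {A}
read b: {B, C}
read a: {A, D}
read b: {B, C, D}
read a: {A, D}
read a: {A, D}
read b: {B, C, D}
read a: {A, D}
read b: {B, C, D}
read b: {A, B, C, D}
read b: {A, B, C, D}
Final reachable set {A, B, C, D} has 4 states.

4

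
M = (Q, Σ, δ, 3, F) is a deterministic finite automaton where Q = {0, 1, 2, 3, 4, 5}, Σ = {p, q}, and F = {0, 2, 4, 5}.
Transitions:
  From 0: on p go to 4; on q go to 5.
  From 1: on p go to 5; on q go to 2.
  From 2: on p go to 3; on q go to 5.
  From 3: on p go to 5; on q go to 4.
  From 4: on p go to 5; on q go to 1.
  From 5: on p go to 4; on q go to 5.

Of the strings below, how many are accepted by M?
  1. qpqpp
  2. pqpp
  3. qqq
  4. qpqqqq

4

qpqpp: accepted
pqpp: accepted
qqq: accepted
qpqqqq: accepted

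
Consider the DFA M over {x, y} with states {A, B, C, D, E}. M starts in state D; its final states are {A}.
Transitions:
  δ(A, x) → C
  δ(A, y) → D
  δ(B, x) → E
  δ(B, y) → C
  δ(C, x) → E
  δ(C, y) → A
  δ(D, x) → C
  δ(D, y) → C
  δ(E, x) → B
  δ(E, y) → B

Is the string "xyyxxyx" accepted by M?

D --x--> C
C --y--> A
A --y--> D
D --x--> C
C --x--> E
E --y--> B
B --x--> E
End in state E, which is not an accepting state.

rejected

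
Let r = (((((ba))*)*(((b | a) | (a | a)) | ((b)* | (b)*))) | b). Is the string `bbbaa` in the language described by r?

no

Neither ((((ba))*)*(((b|a)|(a|a))|((b)*|(b)*))) nor b matches bbbaa.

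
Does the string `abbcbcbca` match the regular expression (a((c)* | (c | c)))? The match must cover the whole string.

No split of abbcbcbca into u·v has a matching u and ((c)*|(c|c)) matching v.

no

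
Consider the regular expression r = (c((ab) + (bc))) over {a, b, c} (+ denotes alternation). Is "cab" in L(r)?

yes

Split as c·ab: c matches c and ((ab)+(bc)) matches ab.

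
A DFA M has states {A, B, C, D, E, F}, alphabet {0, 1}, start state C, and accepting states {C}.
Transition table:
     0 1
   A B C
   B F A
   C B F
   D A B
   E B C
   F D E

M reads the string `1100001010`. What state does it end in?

C --1--> F
F --1--> E
E --0--> B
B --0--> F
F --0--> D
D --0--> A
A --1--> C
C --0--> B
B --1--> A
A --0--> B

B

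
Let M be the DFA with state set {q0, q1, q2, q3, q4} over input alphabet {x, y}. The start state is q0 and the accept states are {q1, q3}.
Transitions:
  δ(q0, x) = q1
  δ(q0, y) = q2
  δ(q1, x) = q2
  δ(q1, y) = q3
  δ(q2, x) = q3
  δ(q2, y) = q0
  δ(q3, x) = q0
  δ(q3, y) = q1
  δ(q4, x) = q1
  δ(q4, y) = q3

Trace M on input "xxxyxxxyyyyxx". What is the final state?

q0 --x--> q1
q1 --x--> q2
q2 --x--> q3
q3 --y--> q1
q1 --x--> q2
q2 --x--> q3
q3 --x--> q0
q0 --y--> q2
q2 --y--> q0
q0 --y--> q2
q2 --y--> q0
q0 --x--> q1
q1 --x--> q2

q2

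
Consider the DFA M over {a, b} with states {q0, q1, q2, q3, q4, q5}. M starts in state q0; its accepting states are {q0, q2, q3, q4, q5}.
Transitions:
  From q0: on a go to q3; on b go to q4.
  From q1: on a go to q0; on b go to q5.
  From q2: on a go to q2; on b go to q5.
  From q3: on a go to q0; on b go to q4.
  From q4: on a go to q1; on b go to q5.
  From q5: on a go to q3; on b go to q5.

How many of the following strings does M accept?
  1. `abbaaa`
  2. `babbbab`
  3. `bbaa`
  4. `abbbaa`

4

`abbaaa`: accepted
`babbbab`: accepted
`bbaa`: accepted
`abbbaa`: accepted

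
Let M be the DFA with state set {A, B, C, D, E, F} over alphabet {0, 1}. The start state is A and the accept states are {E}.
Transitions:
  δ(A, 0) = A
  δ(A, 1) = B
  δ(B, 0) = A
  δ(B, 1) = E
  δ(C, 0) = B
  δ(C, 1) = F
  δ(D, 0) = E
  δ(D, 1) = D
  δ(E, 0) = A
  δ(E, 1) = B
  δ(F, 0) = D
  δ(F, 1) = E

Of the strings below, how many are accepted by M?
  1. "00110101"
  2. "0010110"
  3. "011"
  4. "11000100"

1

"00110101": rejected
"0010110": rejected
"011": accepted
"11000100": rejected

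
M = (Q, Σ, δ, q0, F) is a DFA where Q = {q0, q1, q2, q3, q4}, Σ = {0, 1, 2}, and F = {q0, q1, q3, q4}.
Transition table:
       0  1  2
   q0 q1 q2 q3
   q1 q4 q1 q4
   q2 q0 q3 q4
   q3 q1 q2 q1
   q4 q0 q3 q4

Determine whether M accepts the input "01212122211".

rejected

q0 --0--> q1
q1 --1--> q1
q1 --2--> q4
q4 --1--> q3
q3 --2--> q1
q1 --1--> q1
q1 --2--> q4
q4 --2--> q4
q4 --2--> q4
q4 --1--> q3
q3 --1--> q2
End in state q2, which is not an accepting state.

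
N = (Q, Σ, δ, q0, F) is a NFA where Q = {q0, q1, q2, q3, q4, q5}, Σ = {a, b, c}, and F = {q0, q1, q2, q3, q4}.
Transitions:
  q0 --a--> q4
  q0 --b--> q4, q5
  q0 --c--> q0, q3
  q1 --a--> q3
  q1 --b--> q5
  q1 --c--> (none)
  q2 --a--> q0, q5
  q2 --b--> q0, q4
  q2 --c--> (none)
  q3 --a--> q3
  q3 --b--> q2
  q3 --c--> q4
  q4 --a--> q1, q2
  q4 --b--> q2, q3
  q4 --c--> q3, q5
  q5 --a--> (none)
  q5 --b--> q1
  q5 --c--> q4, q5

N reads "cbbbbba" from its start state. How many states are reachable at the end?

6

Start: {q0}
read c: {q0, q3}
read b: {q2, q4, q5}
read b: {q0, q1, q2, q3, q4}
read b: {q0, q2, q3, q4, q5}
read b: {q0, q1, q2, q3, q4, q5}
read b: {q0, q1, q2, q3, q4, q5}
read a: {q0, q1, q2, q3, q4, q5}
Final reachable set {q0, q1, q2, q3, q4, q5} has 6 states.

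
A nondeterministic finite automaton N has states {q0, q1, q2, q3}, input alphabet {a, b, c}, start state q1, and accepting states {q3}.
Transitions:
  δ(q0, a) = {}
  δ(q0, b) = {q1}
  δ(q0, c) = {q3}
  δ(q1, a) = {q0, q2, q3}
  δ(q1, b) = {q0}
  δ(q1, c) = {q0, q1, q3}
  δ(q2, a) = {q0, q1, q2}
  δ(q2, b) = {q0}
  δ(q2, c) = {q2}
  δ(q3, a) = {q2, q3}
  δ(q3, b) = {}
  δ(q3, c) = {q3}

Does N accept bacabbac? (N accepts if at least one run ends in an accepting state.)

Start: {q1}
read b: {q0}
read a: {}
The reachable set is empty and stays empty for the remaining 6 symbols.
Reachable ∩ accepting = {} — empty.

rejected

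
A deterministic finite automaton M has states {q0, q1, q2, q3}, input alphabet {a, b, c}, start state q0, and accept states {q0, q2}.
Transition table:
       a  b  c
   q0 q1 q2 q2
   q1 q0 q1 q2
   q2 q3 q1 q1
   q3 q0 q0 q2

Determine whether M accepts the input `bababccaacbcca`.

q0 --b--> q2
q2 --a--> q3
q3 --b--> q0
q0 --a--> q1
q1 --b--> q1
q1 --c--> q2
q2 --c--> q1
q1 --a--> q0
q0 --a--> q1
q1 --c--> q2
q2 --b--> q1
q1 --c--> q2
q2 --c--> q1
q1 --a--> q0
End in state q0, which is an accepting state.

accepted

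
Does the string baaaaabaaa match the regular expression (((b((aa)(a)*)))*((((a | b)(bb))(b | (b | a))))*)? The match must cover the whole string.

yes

Split as baaaaabaaa·ε: ((b((aa)(a)*)))* matches baaaaabaaa and ((((a|b)(bb))(b|(b|a))))* matches ε.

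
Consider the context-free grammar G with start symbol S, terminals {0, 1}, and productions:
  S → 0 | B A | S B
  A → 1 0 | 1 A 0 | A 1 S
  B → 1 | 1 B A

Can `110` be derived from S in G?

S ⇒ BA ⇒ 1A ⇒ 110

yes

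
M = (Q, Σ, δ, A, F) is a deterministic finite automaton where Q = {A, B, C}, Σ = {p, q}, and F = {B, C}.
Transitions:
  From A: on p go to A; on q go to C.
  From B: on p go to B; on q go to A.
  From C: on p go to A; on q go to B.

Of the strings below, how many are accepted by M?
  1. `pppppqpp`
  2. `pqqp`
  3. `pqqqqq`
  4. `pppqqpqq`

3

`pppppqpp`: rejected
`pqqp`: accepted
`pqqqqq`: accepted
`pppqqpqq`: accepted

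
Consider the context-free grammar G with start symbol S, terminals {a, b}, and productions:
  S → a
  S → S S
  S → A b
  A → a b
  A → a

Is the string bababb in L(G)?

no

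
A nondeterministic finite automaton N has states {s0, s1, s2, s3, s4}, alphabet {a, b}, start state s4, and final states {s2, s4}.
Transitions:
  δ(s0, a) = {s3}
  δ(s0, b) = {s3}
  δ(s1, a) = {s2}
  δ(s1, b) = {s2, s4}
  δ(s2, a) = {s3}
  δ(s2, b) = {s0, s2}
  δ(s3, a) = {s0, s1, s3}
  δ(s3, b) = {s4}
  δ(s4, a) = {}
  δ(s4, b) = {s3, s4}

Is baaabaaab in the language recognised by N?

Start: {s4}
read b: {s3, s4}
read a: {s0, s1, s3}
read a: {s0, s1, s2, s3}
read a: {s0, s1, s2, s3}
read b: {s0, s2, s3, s4}
read a: {s0, s1, s3}
read a: {s0, s1, s2, s3}
read a: {s0, s1, s2, s3}
read b: {s0, s2, s3, s4}
Reachable ∩ accepting = {s2, s4} — nonempty.

accepted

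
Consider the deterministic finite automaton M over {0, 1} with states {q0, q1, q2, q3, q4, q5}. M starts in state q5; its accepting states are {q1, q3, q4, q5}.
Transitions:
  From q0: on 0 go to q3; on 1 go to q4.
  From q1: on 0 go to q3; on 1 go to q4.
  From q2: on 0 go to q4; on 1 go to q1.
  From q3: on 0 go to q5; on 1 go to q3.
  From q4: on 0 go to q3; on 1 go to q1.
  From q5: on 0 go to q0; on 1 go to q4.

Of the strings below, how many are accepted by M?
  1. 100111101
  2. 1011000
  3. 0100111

3

100111101: accepted
1011000: accepted
0100111: accepted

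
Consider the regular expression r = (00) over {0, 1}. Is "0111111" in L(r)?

no

No split of 0111111 into u·v has 0 matching u and 0 matching v.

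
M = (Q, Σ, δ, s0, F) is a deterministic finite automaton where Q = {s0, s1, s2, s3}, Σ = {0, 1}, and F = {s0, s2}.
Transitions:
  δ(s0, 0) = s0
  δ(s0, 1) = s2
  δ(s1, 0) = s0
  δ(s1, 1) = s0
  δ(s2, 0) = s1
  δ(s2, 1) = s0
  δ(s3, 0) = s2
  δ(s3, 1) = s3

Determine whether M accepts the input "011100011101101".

accepted

s0 --0--> s0
s0 --1--> s2
s2 --1--> s0
s0 --1--> s2
s2 --0--> s1
s1 --0--> s0
s0 --0--> s0
s0 --1--> s2
s2 --1--> s0
s0 --1--> s2
s2 --0--> s1
s1 --1--> s0
s0 --1--> s2
s2 --0--> s1
s1 --1--> s0
End in state s0, which is an accepting state.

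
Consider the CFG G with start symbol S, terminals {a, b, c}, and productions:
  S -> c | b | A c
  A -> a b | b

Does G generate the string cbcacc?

no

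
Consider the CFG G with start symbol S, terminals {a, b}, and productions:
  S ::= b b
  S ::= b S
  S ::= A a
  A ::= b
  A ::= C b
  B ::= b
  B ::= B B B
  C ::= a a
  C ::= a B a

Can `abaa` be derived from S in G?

no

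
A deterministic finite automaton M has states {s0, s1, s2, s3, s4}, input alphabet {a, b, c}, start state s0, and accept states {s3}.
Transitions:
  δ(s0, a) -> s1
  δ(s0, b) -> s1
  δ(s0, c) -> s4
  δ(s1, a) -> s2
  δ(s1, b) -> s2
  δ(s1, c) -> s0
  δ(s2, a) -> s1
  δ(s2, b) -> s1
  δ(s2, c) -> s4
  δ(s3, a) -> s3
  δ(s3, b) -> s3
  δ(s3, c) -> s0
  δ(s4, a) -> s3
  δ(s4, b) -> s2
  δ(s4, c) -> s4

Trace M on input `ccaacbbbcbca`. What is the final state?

s0 --c--> s4
s4 --c--> s4
s4 --a--> s3
s3 --a--> s3
s3 --c--> s0
s0 --b--> s1
s1 --b--> s2
s2 --b--> s1
s1 --c--> s0
s0 --b--> s1
s1 --c--> s0
s0 --a--> s1

s1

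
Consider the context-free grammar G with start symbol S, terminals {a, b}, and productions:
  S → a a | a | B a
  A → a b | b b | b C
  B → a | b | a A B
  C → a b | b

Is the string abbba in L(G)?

S ⇒ Ba ⇒ aABa ⇒ abbBa ⇒ abbba

yes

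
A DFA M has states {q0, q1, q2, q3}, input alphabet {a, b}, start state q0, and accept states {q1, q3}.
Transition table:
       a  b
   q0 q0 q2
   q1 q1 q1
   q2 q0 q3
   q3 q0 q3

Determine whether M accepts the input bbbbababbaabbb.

accepted

q0 --b--> q2
q2 --b--> q3
q3 --b--> q3
q3 --b--> q3
q3 --a--> q0
q0 --b--> q2
q2 --a--> q0
q0 --b--> q2
q2 --b--> q3
q3 --a--> q0
q0 --a--> q0
q0 --b--> q2
q2 --b--> q3
q3 --b--> q3
End in state q3, which is an accepting state.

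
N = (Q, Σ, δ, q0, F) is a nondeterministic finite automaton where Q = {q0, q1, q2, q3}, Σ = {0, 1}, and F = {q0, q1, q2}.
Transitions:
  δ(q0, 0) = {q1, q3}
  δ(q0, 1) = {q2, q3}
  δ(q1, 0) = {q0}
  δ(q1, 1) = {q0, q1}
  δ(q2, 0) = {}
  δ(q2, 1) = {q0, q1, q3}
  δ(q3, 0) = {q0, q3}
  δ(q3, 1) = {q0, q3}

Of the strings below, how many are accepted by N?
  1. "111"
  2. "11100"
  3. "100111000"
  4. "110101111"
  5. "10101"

"111": accepted
"11100": accepted
"100111000": accepted
"110101111": accepted
"10101": accepted

5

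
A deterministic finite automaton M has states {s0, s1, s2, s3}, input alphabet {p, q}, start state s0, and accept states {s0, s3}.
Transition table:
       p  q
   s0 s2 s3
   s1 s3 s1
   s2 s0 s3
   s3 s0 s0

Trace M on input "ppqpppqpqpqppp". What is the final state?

s0 --p--> s2
s2 --p--> s0
s0 --q--> s3
s3 --p--> s0
s0 --p--> s2
s2 --p--> s0
s0 --q--> s3
s3 --p--> s0
s0 --q--> s3
s3 --p--> s0
s0 --q--> s3
s3 --p--> s0
s0 --p--> s2
s2 --p--> s0

s0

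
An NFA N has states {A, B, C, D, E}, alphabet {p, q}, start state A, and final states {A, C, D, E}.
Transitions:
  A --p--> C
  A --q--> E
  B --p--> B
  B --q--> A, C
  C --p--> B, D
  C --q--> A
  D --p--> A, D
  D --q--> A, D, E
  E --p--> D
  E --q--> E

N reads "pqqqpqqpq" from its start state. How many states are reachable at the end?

3

Start: {A}
read p: {C}
read q: {A}
read q: {E}
read q: {E}
read p: {D}
read q: {A, D, E}
read q: {A, D, E}
read p: {A, C, D}
read q: {A, D, E}
Final reachable set {A, D, E} has 3 states.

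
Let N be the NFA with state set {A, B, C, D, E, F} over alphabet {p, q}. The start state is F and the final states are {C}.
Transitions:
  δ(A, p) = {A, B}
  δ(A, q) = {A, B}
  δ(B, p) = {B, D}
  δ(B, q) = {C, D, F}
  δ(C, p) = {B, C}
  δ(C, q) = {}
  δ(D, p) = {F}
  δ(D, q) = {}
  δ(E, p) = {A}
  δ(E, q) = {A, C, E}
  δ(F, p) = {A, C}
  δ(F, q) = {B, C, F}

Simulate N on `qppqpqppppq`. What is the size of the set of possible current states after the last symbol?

5

Start: {F}
read q: {B, C, F}
read p: {A, B, C, D}
read p: {A, B, C, D, F}
read q: {A, B, C, D, F}
read p: {A, B, C, D, F}
read q: {A, B, C, D, F}
read p: {A, B, C, D, F}
read p: {A, B, C, D, F}
read p: {A, B, C, D, F}
read p: {A, B, C, D, F}
read q: {A, B, C, D, F}
Final reachable set {A, B, C, D, F} has 5 states.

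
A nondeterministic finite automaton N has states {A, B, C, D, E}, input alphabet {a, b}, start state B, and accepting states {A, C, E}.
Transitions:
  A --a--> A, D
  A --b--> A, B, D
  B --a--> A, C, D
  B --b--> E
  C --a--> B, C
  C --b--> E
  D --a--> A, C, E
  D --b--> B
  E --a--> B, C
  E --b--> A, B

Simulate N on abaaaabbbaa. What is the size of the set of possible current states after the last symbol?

Start: {B}
read a: {A, C, D}
read b: {A, B, D, E}
read a: {A, B, C, D, E}
read a: {A, B, C, D, E}
read a: {A, B, C, D, E}
read a: {A, B, C, D, E}
read b: {A, B, D, E}
read b: {A, B, D, E}
read b: {A, B, D, E}
read a: {A, B, C, D, E}
read a: {A, B, C, D, E}
Final reachable set {A, B, C, D, E} has 5 states.

5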